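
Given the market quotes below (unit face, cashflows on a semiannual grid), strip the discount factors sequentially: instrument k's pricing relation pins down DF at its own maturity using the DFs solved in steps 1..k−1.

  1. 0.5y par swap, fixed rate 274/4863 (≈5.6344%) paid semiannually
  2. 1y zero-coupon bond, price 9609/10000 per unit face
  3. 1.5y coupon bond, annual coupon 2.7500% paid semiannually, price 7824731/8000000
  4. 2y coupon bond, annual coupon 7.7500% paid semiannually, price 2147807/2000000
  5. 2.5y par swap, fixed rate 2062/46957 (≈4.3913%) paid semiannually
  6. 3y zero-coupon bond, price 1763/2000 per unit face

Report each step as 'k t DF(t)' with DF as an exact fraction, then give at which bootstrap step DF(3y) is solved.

step 1 [0.5y] swap r/2=137/4863: DF=(1 − 137/4863·(0))/(1+137/4863) = 4863/5000 ≈ 0.972600
step 2 [1y] zero: DF = P = 9609/10000 ≈ 0.960900
step 3 [1.5y] bond c/2=11/800: DF=(7824731/8000000 − 11/800·(0.972600+0.960900))/(1+11/800) = 4693/5000 ≈ 0.938600
step 4 [2y] bond c/2=31/800: DF=(2147807/2000000 − 31/800·(0.972600+0.960900+0.938600))/(1+31/800) = 9267/10000 ≈ 0.926700
step 5 [2.5y] swap r/2=1031/46957: DF=(1 − 1031/46957·(0.972600+0.960900+0.938600+0.926700))/(1+1031/46957) = 8969/10000 ≈ 0.896900
step 6 [3y] zero: DF = P = 1763/2000 ≈ 0.881500

1 1/2 4863/5000
2 1 9609/10000
3 3/2 4693/5000
4 2 9267/10000
5 5/2 8969/10000
6 3 1763/2000
DF(3y) is solved at step 6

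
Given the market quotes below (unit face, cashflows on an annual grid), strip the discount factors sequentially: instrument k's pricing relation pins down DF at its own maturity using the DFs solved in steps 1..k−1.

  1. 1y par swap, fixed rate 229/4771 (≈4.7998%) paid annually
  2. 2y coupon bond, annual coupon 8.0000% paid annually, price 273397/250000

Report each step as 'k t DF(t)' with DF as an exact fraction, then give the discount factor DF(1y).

step 1 [1y] swap r/1=229/4771: DF=(1 − 229/4771·(0))/(1+229/4771) = 4771/5000 ≈ 0.954200
step 2 [2y] bond c/1=2/25: DF=(273397/250000 − 2/25·(0.954200))/(1+2/25) = 9419/10000 ≈ 0.941900

1 1 4771/5000
2 2 9419/10000
DF(1y) = 4771/5000 ≈ 0.954200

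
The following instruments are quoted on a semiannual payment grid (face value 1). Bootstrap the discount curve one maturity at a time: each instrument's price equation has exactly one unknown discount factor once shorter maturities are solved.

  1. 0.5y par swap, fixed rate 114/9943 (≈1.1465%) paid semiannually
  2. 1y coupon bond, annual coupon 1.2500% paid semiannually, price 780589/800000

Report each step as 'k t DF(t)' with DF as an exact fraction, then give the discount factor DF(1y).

1 1/2 9943/10000
2 1 1927/2000
DF(1y) = 1927/2000 ≈ 0.963500

step 1 [0.5y] swap r/2=57/9943: DF=(1 − 57/9943·(0))/(1+57/9943) = 9943/10000 ≈ 0.994300
step 2 [1y] bond c/2=1/160: DF=(780589/800000 − 1/160·(0.994300))/(1+1/160) = 1927/2000 ≈ 0.963500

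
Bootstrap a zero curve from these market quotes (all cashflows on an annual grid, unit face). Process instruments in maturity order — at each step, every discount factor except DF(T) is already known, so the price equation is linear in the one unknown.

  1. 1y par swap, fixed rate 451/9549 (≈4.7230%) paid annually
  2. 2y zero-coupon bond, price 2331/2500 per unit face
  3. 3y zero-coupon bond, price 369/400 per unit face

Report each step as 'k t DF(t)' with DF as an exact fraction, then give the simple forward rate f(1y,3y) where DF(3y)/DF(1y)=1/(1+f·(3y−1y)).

step 1 [1y] swap r/1=451/9549: DF=(1 − 451/9549·(0))/(1+451/9549) = 9549/10000 ≈ 0.954900
step 2 [2y] zero: DF = P = 2331/2500 ≈ 0.932400
step 3 [3y] zero: DF = P = 369/400 ≈ 0.922500

1 1 9549/10000
2 2 2331/2500
3 3 369/400
f(1y,3y) = ((9549/10000)/(369/400) − 1)/(2) = 18/1025 ≈ 1.7561%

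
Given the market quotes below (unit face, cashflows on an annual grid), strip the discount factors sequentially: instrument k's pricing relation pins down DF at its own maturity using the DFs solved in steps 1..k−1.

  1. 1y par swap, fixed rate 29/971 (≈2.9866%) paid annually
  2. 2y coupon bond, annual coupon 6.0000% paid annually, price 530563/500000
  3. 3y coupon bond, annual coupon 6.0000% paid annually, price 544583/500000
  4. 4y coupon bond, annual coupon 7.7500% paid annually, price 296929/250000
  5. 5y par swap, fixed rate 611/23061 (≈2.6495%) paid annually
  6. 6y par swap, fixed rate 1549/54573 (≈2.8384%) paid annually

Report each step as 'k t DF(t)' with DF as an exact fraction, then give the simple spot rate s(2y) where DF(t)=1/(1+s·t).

1 1 971/1000
2 2 9461/10000
3 3 919/1000
4 4 8983/10000
5 5 4389/5000
6 6 8451/10000
s(2y) = (1/(9461/10000) − 1)/(2) = 539/18922 ≈ 2.8485%

step 1 [1y] swap r/1=29/971: DF=(1 − 29/971·(0))/(1+29/971) = 971/1000 ≈ 0.971000
step 2 [2y] bond c/1=3/50: DF=(530563/500000 − 3/50·(0.971000))/(1+3/50) = 9461/10000 ≈ 0.946100
step 3 [3y] bond c/1=3/50: DF=(544583/500000 − 3/50·(0.971000+0.946100))/(1+3/50) = 919/1000 ≈ 0.919000
step 4 [4y] bond c/1=31/400: DF=(296929/250000 − 31/400·(0.971000+0.946100+0.919000))/(1+31/400) = 8983/10000 ≈ 0.898300
step 5 [5y] swap r/1=611/23061: DF=(1 − 611/23061·(0.971000+0.946100+0.919000+0.898300))/(1+611/23061) = 4389/5000 ≈ 0.877800
step 6 [6y] swap r/1=1549/54573: DF=(1 − 1549/54573·(0.971000+0.946100+0.919000+0.898300+0.877800))/(1+1549/54573) = 8451/10000 ≈ 0.845100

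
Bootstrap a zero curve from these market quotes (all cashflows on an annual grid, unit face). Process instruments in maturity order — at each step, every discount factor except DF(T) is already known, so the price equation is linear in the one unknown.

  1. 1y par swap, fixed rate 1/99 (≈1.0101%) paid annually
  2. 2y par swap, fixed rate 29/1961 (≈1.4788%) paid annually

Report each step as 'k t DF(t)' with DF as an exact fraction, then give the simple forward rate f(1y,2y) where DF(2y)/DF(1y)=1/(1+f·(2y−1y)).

step 1 [1y] swap r/1=1/99: DF=(1 − 1/99·(0))/(1+1/99) = 99/100 ≈ 0.990000
step 2 [2y] swap r/1=29/1961: DF=(1 − 29/1961·(0.990000))/(1+29/1961) = 971/1000 ≈ 0.971000

1 1 99/100
2 2 971/1000
f(1y,2y) = ((99/100)/(971/1000) − 1)/(1) = 19/971 ≈ 1.9567%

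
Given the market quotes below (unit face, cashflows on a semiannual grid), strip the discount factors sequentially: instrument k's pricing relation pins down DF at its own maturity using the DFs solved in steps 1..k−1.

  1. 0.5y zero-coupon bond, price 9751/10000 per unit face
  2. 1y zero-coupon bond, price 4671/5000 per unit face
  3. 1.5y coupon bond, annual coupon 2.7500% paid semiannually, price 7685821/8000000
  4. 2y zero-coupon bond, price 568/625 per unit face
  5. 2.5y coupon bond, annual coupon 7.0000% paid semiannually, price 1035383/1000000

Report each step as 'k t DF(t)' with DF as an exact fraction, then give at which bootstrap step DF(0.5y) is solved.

1 1/2 9751/10000
2 1 4671/5000
3 3/2 4609/5000
4 2 568/625
5 5/2 8739/10000
DF(0.5y) is solved at step 1

step 1 [0.5y] zero: DF = P = 9751/10000 ≈ 0.975100
step 2 [1y] zero: DF = P = 4671/5000 ≈ 0.934200
step 3 [1.5y] bond c/2=11/800: DF=(7685821/8000000 − 11/800·(0.975100+0.934200))/(1+11/800) = 4609/5000 ≈ 0.921800
step 4 [2y] zero: DF = P = 568/625 ≈ 0.908800
step 5 [2.5y] bond c/2=7/200: DF=(1035383/1000000 − 7/200·(0.975100+0.934200+0.921800+0.908800))/(1+7/200) = 8739/10000 ≈ 0.873900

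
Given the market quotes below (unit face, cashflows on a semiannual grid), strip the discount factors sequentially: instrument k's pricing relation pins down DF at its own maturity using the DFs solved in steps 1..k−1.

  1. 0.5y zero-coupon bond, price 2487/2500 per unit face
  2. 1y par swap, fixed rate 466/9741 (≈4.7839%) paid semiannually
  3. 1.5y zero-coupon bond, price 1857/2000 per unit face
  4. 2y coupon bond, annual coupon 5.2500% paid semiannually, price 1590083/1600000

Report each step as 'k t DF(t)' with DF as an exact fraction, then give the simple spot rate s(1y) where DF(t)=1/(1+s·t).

1 1/2 2487/2500
2 1 4767/5000
3 3/2 1857/2000
4 2 2237/2500
s(1y) = (1/(4767/5000) − 1)/(1) = 233/4767 ≈ 4.8878%

step 1 [0.5y] zero: DF = P = 2487/2500 ≈ 0.994800
step 2 [1y] swap r/2=233/9741: DF=(1 − 233/9741·(0.994800))/(1+233/9741) = 4767/5000 ≈ 0.953400
step 3 [1.5y] zero: DF = P = 1857/2000 ≈ 0.928500
step 4 [2y] bond c/2=21/800: DF=(1590083/1600000 − 21/800·(0.994800+0.953400+0.928500))/(1+21/800) = 2237/2500 ≈ 0.894800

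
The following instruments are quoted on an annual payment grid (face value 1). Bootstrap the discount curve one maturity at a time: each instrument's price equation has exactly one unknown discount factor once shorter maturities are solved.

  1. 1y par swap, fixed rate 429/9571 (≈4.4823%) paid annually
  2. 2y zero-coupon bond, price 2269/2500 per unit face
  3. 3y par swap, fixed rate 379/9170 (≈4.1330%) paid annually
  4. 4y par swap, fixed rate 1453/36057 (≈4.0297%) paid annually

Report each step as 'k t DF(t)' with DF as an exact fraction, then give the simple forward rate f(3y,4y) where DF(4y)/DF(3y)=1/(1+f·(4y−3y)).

1 1 9571/10000
2 2 2269/2500
3 3 8863/10000
4 4 8547/10000
f(3y,4y) = ((8863/10000)/(8547/10000) − 1)/(1) = 316/8547 ≈ 3.6972%

step 1 [1y] swap r/1=429/9571: DF=(1 − 429/9571·(0))/(1+429/9571) = 9571/10000 ≈ 0.957100
step 2 [2y] zero: DF = P = 2269/2500 ≈ 0.907600
step 3 [3y] swap r/1=379/9170: DF=(1 − 379/9170·(0.957100+0.907600))/(1+379/9170) = 8863/10000 ≈ 0.886300
step 4 [4y] swap r/1=1453/36057: DF=(1 − 1453/36057·(0.957100+0.907600+0.886300))/(1+1453/36057) = 8547/10000 ≈ 0.854700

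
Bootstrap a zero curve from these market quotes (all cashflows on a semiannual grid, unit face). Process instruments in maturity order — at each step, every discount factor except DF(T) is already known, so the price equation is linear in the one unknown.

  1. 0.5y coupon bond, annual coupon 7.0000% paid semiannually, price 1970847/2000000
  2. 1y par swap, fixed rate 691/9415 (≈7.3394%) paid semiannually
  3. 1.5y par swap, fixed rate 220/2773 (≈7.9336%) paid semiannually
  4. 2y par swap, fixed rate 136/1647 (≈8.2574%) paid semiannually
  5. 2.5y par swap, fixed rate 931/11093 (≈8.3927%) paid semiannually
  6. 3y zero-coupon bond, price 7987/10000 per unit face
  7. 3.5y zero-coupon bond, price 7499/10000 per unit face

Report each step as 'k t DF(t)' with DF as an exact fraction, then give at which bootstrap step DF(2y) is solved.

1 1/2 9521/10000
2 1 9309/10000
3 3/2 89/100
4 2 1063/1250
5 5/2 4069/5000
6 3 7987/10000
7 7/2 7499/10000
DF(2y) is solved at step 4

step 1 [0.5y] bond c/2=7/200: DF=(1970847/2000000 − 7/200·(0))/(1+7/200) = 9521/10000 ≈ 0.952100
step 2 [1y] swap r/2=691/18830: DF=(1 − 691/18830·(0.952100))/(1+691/18830) = 9309/10000 ≈ 0.930900
step 3 [1.5y] swap r/2=110/2773: DF=(1 − 110/2773·(0.952100+0.930900))/(1+110/2773) = 89/100 ≈ 0.890000
step 4 [2y] swap r/2=68/1647: DF=(1 − 68/1647·(0.952100+0.930900+0.890000))/(1+68/1647) = 1063/1250 ≈ 0.850400
step 5 [2.5y] swap r/2=931/22186: DF=(1 − 931/22186·(0.952100+0.930900+0.890000+0.850400))/(1+931/22186) = 4069/5000 ≈ 0.813800
step 6 [3y] zero: DF = P = 7987/10000 ≈ 0.798700
step 7 [3.5y] zero: DF = P = 7499/10000 ≈ 0.749900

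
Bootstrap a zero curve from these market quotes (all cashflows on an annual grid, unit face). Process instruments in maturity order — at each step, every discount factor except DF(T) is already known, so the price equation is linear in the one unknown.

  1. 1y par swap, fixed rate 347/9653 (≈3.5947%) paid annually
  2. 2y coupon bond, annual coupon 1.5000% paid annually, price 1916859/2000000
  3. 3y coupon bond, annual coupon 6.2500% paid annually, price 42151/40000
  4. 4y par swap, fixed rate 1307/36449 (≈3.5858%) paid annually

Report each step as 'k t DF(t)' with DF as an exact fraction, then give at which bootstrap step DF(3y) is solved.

1 1 9653/10000
2 2 93/100
3 3 8803/10000
4 4 8693/10000
DF(3y) is solved at step 3

step 1 [1y] swap r/1=347/9653: DF=(1 − 347/9653·(0))/(1+347/9653) = 9653/10000 ≈ 0.965300
step 2 [2y] bond c/1=3/200: DF=(1916859/2000000 − 3/200·(0.965300))/(1+3/200) = 93/100 ≈ 0.930000
step 3 [3y] bond c/1=1/16: DF=(42151/40000 − 1/16·(0.965300+0.930000))/(1+1/16) = 8803/10000 ≈ 0.880300
step 4 [4y] swap r/1=1307/36449: DF=(1 − 1307/36449·(0.965300+0.930000+0.880300))/(1+1307/36449) = 8693/10000 ≈ 0.869300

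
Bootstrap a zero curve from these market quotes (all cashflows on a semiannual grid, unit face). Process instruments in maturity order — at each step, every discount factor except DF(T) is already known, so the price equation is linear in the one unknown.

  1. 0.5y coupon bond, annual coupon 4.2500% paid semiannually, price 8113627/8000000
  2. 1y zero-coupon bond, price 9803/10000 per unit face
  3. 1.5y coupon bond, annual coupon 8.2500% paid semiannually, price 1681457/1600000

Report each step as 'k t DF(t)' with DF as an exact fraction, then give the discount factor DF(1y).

step 1 [0.5y] bond c/2=17/800: DF=(8113627/8000000 − 17/800·(0))/(1+17/800) = 9931/10000 ≈ 0.993100
step 2 [1y] zero: DF = P = 9803/10000 ≈ 0.980300
step 3 [1.5y] bond c/2=33/800: DF=(1681457/1600000 − 33/800·(0.993100+0.980300))/(1+33/800) = 9311/10000 ≈ 0.931100

1 1/2 9931/10000
2 1 9803/10000
3 3/2 9311/10000
DF(1y) = 9803/10000 ≈ 0.980300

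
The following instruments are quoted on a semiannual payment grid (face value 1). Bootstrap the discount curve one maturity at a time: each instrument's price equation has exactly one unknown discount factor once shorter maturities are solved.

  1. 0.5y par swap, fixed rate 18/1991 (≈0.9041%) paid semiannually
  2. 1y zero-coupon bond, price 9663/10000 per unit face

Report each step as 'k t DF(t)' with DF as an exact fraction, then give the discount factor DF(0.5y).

1 1/2 1991/2000
2 1 9663/10000
DF(0.5y) = 1991/2000 ≈ 0.995500

step 1 [0.5y] swap r/2=9/1991: DF=(1 − 9/1991·(0))/(1+9/1991) = 1991/2000 ≈ 0.995500
step 2 [1y] zero: DF = P = 9663/10000 ≈ 0.966300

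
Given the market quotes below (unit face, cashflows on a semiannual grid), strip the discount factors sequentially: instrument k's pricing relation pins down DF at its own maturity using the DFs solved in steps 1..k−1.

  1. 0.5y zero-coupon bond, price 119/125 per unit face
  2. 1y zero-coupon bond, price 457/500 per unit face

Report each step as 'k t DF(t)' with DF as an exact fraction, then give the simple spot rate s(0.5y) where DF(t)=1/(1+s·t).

step 1 [0.5y] zero: DF = P = 119/125 ≈ 0.952000
step 2 [1y] zero: DF = P = 457/500 ≈ 0.914000

1 1/2 119/125
2 1 457/500
s(0.5y) = (1/(119/125) − 1)/(1/2) = 12/119 ≈ 10.0840%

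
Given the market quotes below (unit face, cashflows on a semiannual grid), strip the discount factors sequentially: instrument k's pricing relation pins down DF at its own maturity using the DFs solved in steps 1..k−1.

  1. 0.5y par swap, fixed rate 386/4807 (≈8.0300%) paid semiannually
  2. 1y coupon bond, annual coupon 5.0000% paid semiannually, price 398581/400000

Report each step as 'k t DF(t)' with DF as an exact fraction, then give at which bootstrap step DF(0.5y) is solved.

1 1/2 4807/5000
2 1 9487/10000
DF(0.5y) is solved at step 1

step 1 [0.5y] swap r/2=193/4807: DF=(1 − 193/4807·(0))/(1+193/4807) = 4807/5000 ≈ 0.961400
step 2 [1y] bond c/2=1/40: DF=(398581/400000 − 1/40·(0.961400))/(1+1/40) = 9487/10000 ≈ 0.948700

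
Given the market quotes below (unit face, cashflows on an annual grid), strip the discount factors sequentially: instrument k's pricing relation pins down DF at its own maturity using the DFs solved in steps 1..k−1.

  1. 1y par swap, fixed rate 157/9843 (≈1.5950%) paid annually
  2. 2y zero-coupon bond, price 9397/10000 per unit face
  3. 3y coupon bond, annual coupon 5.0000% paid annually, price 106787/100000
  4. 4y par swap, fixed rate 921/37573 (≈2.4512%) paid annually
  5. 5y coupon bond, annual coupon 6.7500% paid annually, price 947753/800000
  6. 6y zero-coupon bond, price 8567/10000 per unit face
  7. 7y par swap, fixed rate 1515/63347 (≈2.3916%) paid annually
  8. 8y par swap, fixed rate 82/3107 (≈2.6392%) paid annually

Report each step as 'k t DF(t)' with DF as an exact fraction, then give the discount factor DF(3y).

step 1 [1y] swap r/1=157/9843: DF=(1 − 157/9843·(0))/(1+157/9843) = 9843/10000 ≈ 0.984300
step 2 [2y] zero: DF = P = 9397/10000 ≈ 0.939700
step 3 [3y] bond c/1=1/20: DF=(106787/100000 − 1/20·(0.984300+0.939700))/(1+1/20) = 4627/5000 ≈ 0.925400
step 4 [4y] swap r/1=921/37573: DF=(1 − 921/37573·(0.984300+0.939700+0.925400))/(1+921/37573) = 9079/10000 ≈ 0.907900
step 5 [5y] bond c/1=27/400: DF=(947753/800000 − 27/400·(0.984300+0.939700+0.925400+0.907900))/(1+27/400) = 4361/5000 ≈ 0.872200
step 6 [6y] zero: DF = P = 8567/10000 ≈ 0.856700
step 7 [7y] swap r/1=1515/63347: DF=(1 − 1515/63347·(0.984300+0.939700+0.925400+0.907900+0.872200+0.856700))/(1+1515/63347) = 1697/2000 ≈ 0.848500
step 8 [8y] swap r/1=82/3107: DF=(1 − 82/3107·(0.984300+0.939700+0.925400+0.907900+0.872200+0.856700+0.848500))/(1+82/3107) = 4057/5000 ≈ 0.811400

1 1 9843/10000
2 2 9397/10000
3 3 4627/5000
4 4 9079/10000
5 5 4361/5000
6 6 8567/10000
7 7 1697/2000
8 8 4057/5000
DF(3y) = 4627/5000 ≈ 0.925400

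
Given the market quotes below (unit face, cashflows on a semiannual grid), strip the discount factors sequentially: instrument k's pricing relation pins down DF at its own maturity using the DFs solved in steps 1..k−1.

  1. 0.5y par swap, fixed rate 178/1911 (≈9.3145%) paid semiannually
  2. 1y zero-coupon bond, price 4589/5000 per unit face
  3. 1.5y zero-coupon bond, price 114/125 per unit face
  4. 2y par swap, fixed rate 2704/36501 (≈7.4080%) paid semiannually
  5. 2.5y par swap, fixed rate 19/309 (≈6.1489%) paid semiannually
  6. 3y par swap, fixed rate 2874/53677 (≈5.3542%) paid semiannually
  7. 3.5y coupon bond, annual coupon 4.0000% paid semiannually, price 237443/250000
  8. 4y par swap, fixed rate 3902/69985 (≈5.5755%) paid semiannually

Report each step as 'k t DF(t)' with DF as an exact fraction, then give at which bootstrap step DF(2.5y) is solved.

1 1/2 1911/2000
2 1 4589/5000
3 3/2 114/125
4 2 1081/1250
5 5/2 8613/10000
6 3 8563/10000
7 7/2 8259/10000
8 4 8049/10000
DF(2.5y) is solved at step 5

step 1 [0.5y] swap r/2=89/1911: DF=(1 − 89/1911·(0))/(1+89/1911) = 1911/2000 ≈ 0.955500
step 2 [1y] zero: DF = P = 4589/5000 ≈ 0.917800
step 3 [1.5y] zero: DF = P = 114/125 ≈ 0.912000
step 4 [2y] swap r/2=1352/36501: DF=(1 − 1352/36501·(0.955500+0.917800+0.912000))/(1+1352/36501) = 1081/1250 ≈ 0.864800
step 5 [2.5y] swap r/2=19/618: DF=(1 − 19/618·(0.955500+0.917800+0.912000+0.864800))/(1+19/618) = 8613/10000 ≈ 0.861300
step 6 [3y] swap r/2=1437/53677: DF=(1 − 1437/53677·(0.955500+0.917800+0.912000+0.864800+0.861300))/(1+1437/53677) = 8563/10000 ≈ 0.856300
step 7 [3.5y] bond c/2=1/50: DF=(237443/250000 − 1/50·(0.955500+0.917800+0.912000+0.864800+0.861300+0.856300))/(1+1/50) = 8259/10000 ≈ 0.825900
step 8 [4y] swap r/2=1951/69985: DF=(1 − 1951/69985·(0.955500+0.917800+0.912000+0.864800+0.861300+0.856300+0.825900))/(1+1951/69985) = 8049/10000 ≈ 0.804900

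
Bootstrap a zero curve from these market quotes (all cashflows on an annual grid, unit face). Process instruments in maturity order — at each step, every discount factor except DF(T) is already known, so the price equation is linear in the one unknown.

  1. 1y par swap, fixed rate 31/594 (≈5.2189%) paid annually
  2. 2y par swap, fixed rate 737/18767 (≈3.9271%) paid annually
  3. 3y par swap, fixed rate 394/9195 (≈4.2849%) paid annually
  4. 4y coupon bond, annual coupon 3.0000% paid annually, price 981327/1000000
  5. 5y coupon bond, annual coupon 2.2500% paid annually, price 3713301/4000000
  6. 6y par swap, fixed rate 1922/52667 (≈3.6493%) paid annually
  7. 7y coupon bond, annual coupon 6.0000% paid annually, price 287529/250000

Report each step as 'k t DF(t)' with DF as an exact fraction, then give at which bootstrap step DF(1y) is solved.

step 1 [1y] swap r/1=31/594: DF=(1 − 31/594·(0))/(1+31/594) = 594/625 ≈ 0.950400
step 2 [2y] swap r/1=737/18767: DF=(1 − 737/18767·(0.950400))/(1+737/18767) = 9263/10000 ≈ 0.926300
step 3 [3y] swap r/1=394/9195: DF=(1 − 394/9195·(0.950400+0.926300))/(1+394/9195) = 4409/5000 ≈ 0.881800
step 4 [4y] bond c/1=3/100: DF=(981327/1000000 − 3/100·(0.950400+0.926300+0.881800))/(1+3/100) = 2181/2500 ≈ 0.872400
step 5 [5y] bond c/1=9/400: DF=(3713301/4000000 − 9/400·(0.950400+0.926300+0.881800+0.872400))/(1+9/400) = 207/250 ≈ 0.828000
step 6 [6y] swap r/1=1922/52667: DF=(1 − 1922/52667·(0.950400+0.926300+0.881800+0.872400+0.828000))/(1+1922/52667) = 4039/5000 ≈ 0.807800
step 7 [7y] bond c/1=3/50: DF=(287529/250000 − 3/50·(0.950400+0.926300+0.881800+0.872400+0.828000+0.807800))/(1+3/50) = 7869/10000 ≈ 0.786900

1 1 594/625
2 2 9263/10000
3 3 4409/5000
4 4 2181/2500
5 5 207/250
6 6 4039/5000
7 7 7869/10000
DF(1y) is solved at step 1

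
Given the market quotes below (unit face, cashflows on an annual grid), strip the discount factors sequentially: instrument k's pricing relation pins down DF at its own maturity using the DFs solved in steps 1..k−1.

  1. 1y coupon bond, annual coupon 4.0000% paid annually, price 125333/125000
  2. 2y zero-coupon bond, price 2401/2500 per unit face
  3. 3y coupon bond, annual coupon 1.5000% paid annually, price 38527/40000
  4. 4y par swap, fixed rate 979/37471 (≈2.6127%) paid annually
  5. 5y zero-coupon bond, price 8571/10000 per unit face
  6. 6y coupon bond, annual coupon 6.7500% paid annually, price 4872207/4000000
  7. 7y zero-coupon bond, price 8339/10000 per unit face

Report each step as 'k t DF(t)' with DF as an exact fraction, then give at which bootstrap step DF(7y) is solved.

step 1 [1y] bond c/1=1/25: DF=(125333/125000 − 1/25·(0))/(1+1/25) = 9641/10000 ≈ 0.964100
step 2 [2y] zero: DF = P = 2401/2500 ≈ 0.960400
step 3 [3y] bond c/1=3/200: DF=(38527/40000 − 3/200·(0.964100+0.960400))/(1+3/200) = 1841/2000 ≈ 0.920500
step 4 [4y] swap r/1=979/37471: DF=(1 − 979/37471·(0.964100+0.960400+0.920500))/(1+979/37471) = 9021/10000 ≈ 0.902100
step 5 [5y] zero: DF = P = 8571/10000 ≈ 0.857100
step 6 [6y] bond c/1=27/400: DF=(4872207/4000000 − 27/400·(0.964100+0.960400+0.920500+0.902100+0.857100))/(1+27/400) = 8499/10000 ≈ 0.849900
step 7 [7y] zero: DF = P = 8339/10000 ≈ 0.833900

1 1 9641/10000
2 2 2401/2500
3 3 1841/2000
4 4 9021/10000
5 5 8571/10000
6 6 8499/10000
7 7 8339/10000
DF(7y) is solved at step 7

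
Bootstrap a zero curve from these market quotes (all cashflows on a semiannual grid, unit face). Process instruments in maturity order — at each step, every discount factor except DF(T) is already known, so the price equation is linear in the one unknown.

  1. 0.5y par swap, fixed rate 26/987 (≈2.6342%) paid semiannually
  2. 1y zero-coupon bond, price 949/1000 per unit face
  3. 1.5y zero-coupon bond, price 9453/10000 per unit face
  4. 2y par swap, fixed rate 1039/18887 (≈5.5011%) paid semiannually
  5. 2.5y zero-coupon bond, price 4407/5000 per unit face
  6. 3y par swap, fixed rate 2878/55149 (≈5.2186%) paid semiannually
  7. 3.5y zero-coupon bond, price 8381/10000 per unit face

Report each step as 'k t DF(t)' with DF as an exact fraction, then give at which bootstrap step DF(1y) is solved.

step 1 [0.5y] swap r/2=13/987: DF=(1 − 13/987·(0))/(1+13/987) = 987/1000 ≈ 0.987000
step 2 [1y] zero: DF = P = 949/1000 ≈ 0.949000
step 3 [1.5y] zero: DF = P = 9453/10000 ≈ 0.945300
step 4 [2y] swap r/2=1039/37774: DF=(1 − 1039/37774·(0.987000+0.949000+0.945300))/(1+1039/37774) = 8961/10000 ≈ 0.896100
step 5 [2.5y] zero: DF = P = 4407/5000 ≈ 0.881400
step 6 [3y] swap r/2=1439/55149: DF=(1 − 1439/55149·(0.987000+0.949000+0.945300+0.896100+0.881400))/(1+1439/55149) = 8561/10000 ≈ 0.856100
step 7 [3.5y] zero: DF = P = 8381/10000 ≈ 0.838100

1 1/2 987/1000
2 1 949/1000
3 3/2 9453/10000
4 2 8961/10000
5 5/2 4407/5000
6 3 8561/10000
7 7/2 8381/10000
DF(1y) is solved at step 2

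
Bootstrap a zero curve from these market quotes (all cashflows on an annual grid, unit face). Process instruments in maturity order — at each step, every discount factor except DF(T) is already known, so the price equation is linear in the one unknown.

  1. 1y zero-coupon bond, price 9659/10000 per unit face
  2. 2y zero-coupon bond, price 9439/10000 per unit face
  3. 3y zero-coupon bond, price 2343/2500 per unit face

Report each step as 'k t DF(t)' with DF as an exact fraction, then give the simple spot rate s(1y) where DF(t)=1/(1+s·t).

1 1 9659/10000
2 2 9439/10000
3 3 2343/2500
s(1y) = (1/(9659/10000) − 1)/(1) = 341/9659 ≈ 3.5304%

step 1 [1y] zero: DF = P = 9659/10000 ≈ 0.965900
step 2 [2y] zero: DF = P = 9439/10000 ≈ 0.943900
step 3 [3y] zero: DF = P = 2343/2500 ≈ 0.937200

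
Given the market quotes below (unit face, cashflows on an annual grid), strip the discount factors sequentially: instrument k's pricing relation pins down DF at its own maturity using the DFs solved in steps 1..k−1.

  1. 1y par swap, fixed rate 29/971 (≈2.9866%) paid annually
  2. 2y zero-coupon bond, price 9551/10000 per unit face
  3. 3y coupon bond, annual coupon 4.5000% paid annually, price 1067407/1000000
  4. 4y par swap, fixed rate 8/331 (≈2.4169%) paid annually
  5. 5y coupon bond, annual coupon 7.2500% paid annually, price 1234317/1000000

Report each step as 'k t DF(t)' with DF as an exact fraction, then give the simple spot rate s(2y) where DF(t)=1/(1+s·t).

1 1 971/1000
2 2 9551/10000
3 3 1877/2000
4 4 568/625
5 5 4479/5000
s(2y) = (1/(9551/10000) − 1)/(2) = 449/19102 ≈ 2.3505%

step 1 [1y] swap r/1=29/971: DF=(1 − 29/971·(0))/(1+29/971) = 971/1000 ≈ 0.971000
step 2 [2y] zero: DF = P = 9551/10000 ≈ 0.955100
step 3 [3y] bond c/1=9/200: DF=(1067407/1000000 − 9/200·(0.971000+0.955100))/(1+9/200) = 1877/2000 ≈ 0.938500
step 4 [4y] swap r/1=8/331: DF=(1 − 8/331·(0.971000+0.955100+0.938500))/(1+8/331) = 568/625 ≈ 0.908800
step 5 [5y] bond c/1=29/400: DF=(1234317/1000000 − 29/400·(0.971000+0.955100+0.938500+0.908800))/(1+29/400) = 4479/5000 ≈ 0.895800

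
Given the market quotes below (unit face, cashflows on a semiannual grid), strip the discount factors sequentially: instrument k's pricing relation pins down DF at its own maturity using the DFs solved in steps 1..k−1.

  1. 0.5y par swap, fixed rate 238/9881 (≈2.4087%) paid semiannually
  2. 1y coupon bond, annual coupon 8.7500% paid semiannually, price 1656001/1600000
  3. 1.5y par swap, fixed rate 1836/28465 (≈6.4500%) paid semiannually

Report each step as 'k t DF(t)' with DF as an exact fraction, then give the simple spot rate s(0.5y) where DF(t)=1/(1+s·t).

step 1 [0.5y] swap r/2=119/9881: DF=(1 − 119/9881·(0))/(1+119/9881) = 9881/10000 ≈ 0.988100
step 2 [1y] bond c/2=7/160: DF=(1656001/1600000 − 7/160·(0.988100))/(1+7/160) = 4751/5000 ≈ 0.950200
step 3 [1.5y] swap r/2=918/28465: DF=(1 − 918/28465·(0.988100+0.950200))/(1+918/28465) = 4541/5000 ≈ 0.908200

1 1/2 9881/10000
2 1 4751/5000
3 3/2 4541/5000
s(0.5y) = (1/(9881/10000) − 1)/(1/2) = 238/9881 ≈ 2.4087%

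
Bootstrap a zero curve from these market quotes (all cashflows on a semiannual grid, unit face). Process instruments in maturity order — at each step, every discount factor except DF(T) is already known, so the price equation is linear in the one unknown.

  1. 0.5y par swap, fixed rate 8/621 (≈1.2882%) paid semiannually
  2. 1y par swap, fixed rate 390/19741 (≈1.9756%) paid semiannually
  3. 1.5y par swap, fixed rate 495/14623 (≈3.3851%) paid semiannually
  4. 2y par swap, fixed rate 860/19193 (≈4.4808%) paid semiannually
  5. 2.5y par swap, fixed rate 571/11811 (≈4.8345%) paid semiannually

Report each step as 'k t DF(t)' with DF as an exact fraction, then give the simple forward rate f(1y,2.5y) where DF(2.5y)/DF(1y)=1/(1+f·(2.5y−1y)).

1 1/2 621/625
2 1 1961/2000
3 3/2 1901/2000
4 2 457/500
5 5/2 4429/5000
f(1y,2.5y) = ((1961/2000)/(4429/5000) − 1)/(3/2) = 947/13287 ≈ 7.1273%

step 1 [0.5y] swap r/2=4/621: DF=(1 − 4/621·(0))/(1+4/621) = 621/625 ≈ 0.993600
step 2 [1y] swap r/2=195/19741: DF=(1 − 195/19741·(0.993600))/(1+195/19741) = 1961/2000 ≈ 0.980500
step 3 [1.5y] swap r/2=495/29246: DF=(1 − 495/29246·(0.993600+0.980500))/(1+495/29246) = 1901/2000 ≈ 0.950500
step 4 [2y] swap r/2=430/19193: DF=(1 − 430/19193·(0.993600+0.980500+0.950500))/(1+430/19193) = 457/500 ≈ 0.914000
step 5 [2.5y] swap r/2=571/23622: DF=(1 − 571/23622·(0.993600+0.980500+0.950500+0.914000))/(1+571/23622) = 4429/5000 ≈ 0.885800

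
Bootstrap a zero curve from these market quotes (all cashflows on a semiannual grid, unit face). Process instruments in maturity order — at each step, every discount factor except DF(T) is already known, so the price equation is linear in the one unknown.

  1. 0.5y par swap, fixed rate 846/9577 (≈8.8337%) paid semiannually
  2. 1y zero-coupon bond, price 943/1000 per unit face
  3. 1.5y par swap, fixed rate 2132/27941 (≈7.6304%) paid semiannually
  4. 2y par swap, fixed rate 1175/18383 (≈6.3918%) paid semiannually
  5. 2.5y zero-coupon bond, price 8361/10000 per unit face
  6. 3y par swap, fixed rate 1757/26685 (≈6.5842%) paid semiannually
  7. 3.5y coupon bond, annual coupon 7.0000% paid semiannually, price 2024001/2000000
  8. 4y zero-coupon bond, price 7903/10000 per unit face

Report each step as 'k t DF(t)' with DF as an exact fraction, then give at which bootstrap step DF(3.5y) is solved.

1 1/2 9577/10000
2 1 943/1000
3 3/2 4467/5000
4 2 353/400
5 5/2 8361/10000
6 3 8243/10000
7 7/2 7973/10000
8 4 7903/10000
DF(3.5y) is solved at step 7

step 1 [0.5y] swap r/2=423/9577: DF=(1 − 423/9577·(0))/(1+423/9577) = 9577/10000 ≈ 0.957700
step 2 [1y] zero: DF = P = 943/1000 ≈ 0.943000
step 3 [1.5y] swap r/2=1066/27941: DF=(1 − 1066/27941·(0.957700+0.943000))/(1+1066/27941) = 4467/5000 ≈ 0.893400
step 4 [2y] swap r/2=1175/36766: DF=(1 − 1175/36766·(0.957700+0.943000+0.893400))/(1+1175/36766) = 353/400 ≈ 0.882500
step 5 [2.5y] zero: DF = P = 8361/10000 ≈ 0.836100
step 6 [3y] swap r/2=1757/53370: DF=(1 − 1757/53370·(0.957700+0.943000+0.893400+0.882500+0.836100))/(1+1757/53370) = 8243/10000 ≈ 0.824300
step 7 [3.5y] bond c/2=7/200: DF=(2024001/2000000 − 7/200·(0.957700+0.943000+0.893400+0.882500+0.836100+0.824300))/(1+7/200) = 7973/10000 ≈ 0.797300
step 8 [4y] zero: DF = P = 7903/10000 ≈ 0.790300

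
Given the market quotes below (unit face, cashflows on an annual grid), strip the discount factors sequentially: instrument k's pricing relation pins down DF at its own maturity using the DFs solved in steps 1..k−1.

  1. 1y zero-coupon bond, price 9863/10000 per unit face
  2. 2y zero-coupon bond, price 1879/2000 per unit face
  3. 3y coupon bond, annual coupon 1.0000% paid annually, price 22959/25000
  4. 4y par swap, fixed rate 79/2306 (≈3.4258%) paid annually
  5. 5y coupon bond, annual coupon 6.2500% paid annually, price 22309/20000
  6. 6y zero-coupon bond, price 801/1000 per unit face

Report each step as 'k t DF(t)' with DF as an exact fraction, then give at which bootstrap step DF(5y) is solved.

step 1 [1y] zero: DF = P = 9863/10000 ≈ 0.986300
step 2 [2y] zero: DF = P = 1879/2000 ≈ 0.939500
step 3 [3y] bond c/1=1/100: DF=(22959/25000 − 1/100·(0.986300+0.939500))/(1+1/100) = 4451/5000 ≈ 0.890200
step 4 [4y] swap r/1=79/2306: DF=(1 − 79/2306·(0.986300+0.939500+0.890200))/(1+79/2306) = 546/625 ≈ 0.873600
step 5 [5y] bond c/1=1/16: DF=(22309/20000 − 1/16·(0.986300+0.939500+0.890200+0.873600))/(1+1/16) = 1041/1250 ≈ 0.832800
step 6 [6y] zero: DF = P = 801/1000 ≈ 0.801000

1 1 9863/10000
2 2 1879/2000
3 3 4451/5000
4 4 546/625
5 5 1041/1250
6 6 801/1000
DF(5y) is solved at step 5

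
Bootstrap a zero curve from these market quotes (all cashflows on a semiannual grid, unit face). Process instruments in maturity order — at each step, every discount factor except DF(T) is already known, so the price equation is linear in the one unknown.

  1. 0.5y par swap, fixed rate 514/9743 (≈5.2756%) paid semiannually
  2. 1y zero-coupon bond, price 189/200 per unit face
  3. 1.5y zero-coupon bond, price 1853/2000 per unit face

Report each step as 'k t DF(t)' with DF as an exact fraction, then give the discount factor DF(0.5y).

step 1 [0.5y] swap r/2=257/9743: DF=(1 − 257/9743·(0))/(1+257/9743) = 9743/10000 ≈ 0.974300
step 2 [1y] zero: DF = P = 189/200 ≈ 0.945000
step 3 [1.5y] zero: DF = P = 1853/2000 ≈ 0.926500

1 1/2 9743/10000
2 1 189/200
3 3/2 1853/2000
DF(0.5y) = 9743/10000 ≈ 0.974300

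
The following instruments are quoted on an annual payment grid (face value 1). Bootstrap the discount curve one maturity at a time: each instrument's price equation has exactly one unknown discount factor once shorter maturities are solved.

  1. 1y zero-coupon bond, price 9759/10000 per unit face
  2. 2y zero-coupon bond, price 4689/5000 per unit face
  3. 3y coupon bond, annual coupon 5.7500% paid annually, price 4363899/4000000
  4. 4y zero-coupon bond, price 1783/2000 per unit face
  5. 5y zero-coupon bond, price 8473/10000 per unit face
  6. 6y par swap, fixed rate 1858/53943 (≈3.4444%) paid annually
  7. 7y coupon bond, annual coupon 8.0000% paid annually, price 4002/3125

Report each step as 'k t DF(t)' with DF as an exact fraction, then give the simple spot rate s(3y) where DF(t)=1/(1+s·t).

1 1 9759/10000
2 2 4689/5000
3 3 2319/2500
4 4 1783/2000
5 5 8473/10000
6 6 4071/5000
7 7 3931/5000
s(3y) = (1/(2319/2500) − 1)/(3) = 181/6957 ≈ 2.6017%

step 1 [1y] zero: DF = P = 9759/10000 ≈ 0.975900
step 2 [2y] zero: DF = P = 4689/5000 ≈ 0.937800
step 3 [3y] bond c/1=23/400: DF=(4363899/4000000 − 23/400·(0.975900+0.937800))/(1+23/400) = 2319/2500 ≈ 0.927600
step 4 [4y] zero: DF = P = 1783/2000 ≈ 0.891500
step 5 [5y] zero: DF = P = 8473/10000 ≈ 0.847300
step 6 [6y] swap r/1=1858/53943: DF=(1 − 1858/53943·(0.975900+0.937800+0.927600+0.891500+0.847300))/(1+1858/53943) = 4071/5000 ≈ 0.814200
step 7 [7y] bond c/1=2/25: DF=(4002/3125 − 2/25·(0.975900+0.937800+0.927600+0.891500+0.847300+0.814200))/(1+2/25) = 3931/5000 ≈ 0.786200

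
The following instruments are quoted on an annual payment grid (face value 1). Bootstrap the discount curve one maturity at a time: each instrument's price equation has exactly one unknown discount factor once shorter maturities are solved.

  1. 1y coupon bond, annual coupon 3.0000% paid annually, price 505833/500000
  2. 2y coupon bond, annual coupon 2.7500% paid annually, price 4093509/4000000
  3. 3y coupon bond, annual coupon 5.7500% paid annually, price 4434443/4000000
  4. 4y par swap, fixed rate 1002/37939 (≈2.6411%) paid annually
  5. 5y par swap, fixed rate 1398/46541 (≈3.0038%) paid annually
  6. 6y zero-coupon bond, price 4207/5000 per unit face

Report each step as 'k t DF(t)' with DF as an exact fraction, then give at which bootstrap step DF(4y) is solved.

step 1 [1y] bond c/1=3/100: DF=(505833/500000 − 3/100·(0))/(1+3/100) = 4911/5000 ≈ 0.982200
step 2 [2y] bond c/1=11/400: DF=(4093509/4000000 − 11/400·(0.982200))/(1+11/400) = 9697/10000 ≈ 0.969700
step 3 [3y] bond c/1=23/400: DF=(4434443/4000000 − 23/400·(0.982200+0.969700))/(1+23/400) = 4711/5000 ≈ 0.942200
step 4 [4y] swap r/1=1002/37939: DF=(1 − 1002/37939·(0.982200+0.969700+0.942200))/(1+1002/37939) = 4499/5000 ≈ 0.899800
step 5 [5y] swap r/1=1398/46541: DF=(1 − 1398/46541·(0.982200+0.969700+0.942200+0.899800))/(1+1398/46541) = 4301/5000 ≈ 0.860200
step 6 [6y] zero: DF = P = 4207/5000 ≈ 0.841400

1 1 4911/5000
2 2 9697/10000
3 3 4711/5000
4 4 4499/5000
5 5 4301/5000
6 6 4207/5000
DF(4y) is solved at step 4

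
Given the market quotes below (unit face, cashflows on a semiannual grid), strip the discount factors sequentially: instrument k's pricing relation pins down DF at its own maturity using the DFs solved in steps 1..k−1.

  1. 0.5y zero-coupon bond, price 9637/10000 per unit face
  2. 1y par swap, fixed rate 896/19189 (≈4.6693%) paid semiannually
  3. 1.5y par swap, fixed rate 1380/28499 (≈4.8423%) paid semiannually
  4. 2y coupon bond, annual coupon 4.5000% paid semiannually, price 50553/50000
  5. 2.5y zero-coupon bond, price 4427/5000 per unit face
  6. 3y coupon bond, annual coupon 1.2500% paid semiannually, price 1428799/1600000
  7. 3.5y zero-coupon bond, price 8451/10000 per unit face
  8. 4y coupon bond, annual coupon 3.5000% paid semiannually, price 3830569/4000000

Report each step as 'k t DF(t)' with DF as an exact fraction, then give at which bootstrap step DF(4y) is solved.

step 1 [0.5y] zero: DF = P = 9637/10000 ≈ 0.963700
step 2 [1y] swap r/2=448/19189: DF=(1 − 448/19189·(0.963700))/(1+448/19189) = 597/625 ≈ 0.955200
step 3 [1.5y] swap r/2=690/28499: DF=(1 − 690/28499·(0.963700+0.955200))/(1+690/28499) = 931/1000 ≈ 0.931000
step 4 [2y] bond c/2=9/400: DF=(50553/50000 − 9/400·(0.963700+0.955200+0.931000))/(1+9/400) = 9261/10000 ≈ 0.926100
step 5 [2.5y] zero: DF = P = 4427/5000 ≈ 0.885400
step 6 [3y] bond c/2=1/160: DF=(1428799/1600000 − 1/160·(0.963700+0.955200+0.931000+0.926100+0.885400))/(1+1/160) = 1717/2000 ≈ 0.858500
step 7 [3.5y] zero: DF = P = 8451/10000 ≈ 0.845100
step 8 [4y] bond c/2=7/400: DF=(3830569/4000000 − 7/400·(0.963700+0.955200+0.931000+0.926100+0.885400+0.858500+0.845100))/(1+7/400) = 8317/10000 ≈ 0.831700

1 1/2 9637/10000
2 1 597/625
3 3/2 931/1000
4 2 9261/10000
5 5/2 4427/5000
6 3 1717/2000
7 7/2 8451/10000
8 4 8317/10000
DF(4y) is solved at step 8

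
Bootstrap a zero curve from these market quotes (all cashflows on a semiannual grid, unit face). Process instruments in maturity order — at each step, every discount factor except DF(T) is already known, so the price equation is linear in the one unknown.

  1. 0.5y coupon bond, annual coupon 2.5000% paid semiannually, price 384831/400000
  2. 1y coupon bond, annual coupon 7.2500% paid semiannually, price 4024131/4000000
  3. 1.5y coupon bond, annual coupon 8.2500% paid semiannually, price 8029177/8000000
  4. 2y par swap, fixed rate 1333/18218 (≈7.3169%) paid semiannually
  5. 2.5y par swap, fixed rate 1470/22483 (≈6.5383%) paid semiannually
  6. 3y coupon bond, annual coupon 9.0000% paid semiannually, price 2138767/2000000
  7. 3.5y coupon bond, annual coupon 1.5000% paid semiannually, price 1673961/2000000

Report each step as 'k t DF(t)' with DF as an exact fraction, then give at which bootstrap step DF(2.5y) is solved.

step 1 [0.5y] bond c/2=1/80: DF=(384831/400000 − 1/80·(0))/(1+1/80) = 4751/5000 ≈ 0.950200
step 2 [1y] bond c/2=29/800: DF=(4024131/4000000 − 29/800·(0.950200))/(1+29/800) = 586/625 ≈ 0.937600
step 3 [1.5y] bond c/2=33/800: DF=(8029177/8000000 − 33/800·(0.950200+0.937600))/(1+33/800) = 8891/10000 ≈ 0.889100
step 4 [2y] swap r/2=1333/36436: DF=(1 − 1333/36436·(0.950200+0.937600+0.889100))/(1+1333/36436) = 8667/10000 ≈ 0.866700
step 5 [2.5y] swap r/2=735/22483: DF=(1 − 735/22483·(0.950200+0.937600+0.889100+0.866700))/(1+735/22483) = 853/1000 ≈ 0.853000
step 6 [3y] bond c/2=9/200: DF=(2138767/2000000 − 9/200·(0.950200+0.937600+0.889100+0.866700+0.853000))/(1+9/200) = 8297/10000 ≈ 0.829700
step 7 [3.5y] bond c/2=3/400: DF=(1673961/2000000 − 3/400·(0.950200+0.937600+0.889100+0.866700+0.853000+0.829700))/(1+3/400) = 7911/10000 ≈ 0.791100

1 1/2 4751/5000
2 1 586/625
3 3/2 8891/10000
4 2 8667/10000
5 5/2 853/1000
6 3 8297/10000
7 7/2 7911/10000
DF(2.5y) is solved at step 5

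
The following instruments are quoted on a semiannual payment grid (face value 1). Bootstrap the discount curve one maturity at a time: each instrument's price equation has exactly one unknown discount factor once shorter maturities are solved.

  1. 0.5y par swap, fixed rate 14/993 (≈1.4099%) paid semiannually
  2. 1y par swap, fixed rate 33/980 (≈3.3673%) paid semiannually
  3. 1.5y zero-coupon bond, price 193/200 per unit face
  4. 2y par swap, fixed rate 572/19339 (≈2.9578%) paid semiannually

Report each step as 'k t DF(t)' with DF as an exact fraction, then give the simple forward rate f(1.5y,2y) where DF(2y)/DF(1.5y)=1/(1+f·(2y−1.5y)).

1 1/2 993/1000
2 1 967/1000
3 3/2 193/200
4 2 2357/2500
f(1.5y,2y) = ((193/200)/(2357/2500) − 1)/(1/2) = 111/2357 ≈ 4.7094%

step 1 [0.5y] swap r/2=7/993: DF=(1 − 7/993·(0))/(1+7/993) = 993/1000 ≈ 0.993000
step 2 [1y] swap r/2=33/1960: DF=(1 − 33/1960·(0.993000))/(1+33/1960) = 967/1000 ≈ 0.967000
step 3 [1.5y] zero: DF = P = 193/200 ≈ 0.965000
step 4 [2y] swap r/2=286/19339: DF=(1 − 286/19339·(0.993000+0.967000+0.965000))/(1+286/19339) = 2357/2500 ≈ 0.942800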